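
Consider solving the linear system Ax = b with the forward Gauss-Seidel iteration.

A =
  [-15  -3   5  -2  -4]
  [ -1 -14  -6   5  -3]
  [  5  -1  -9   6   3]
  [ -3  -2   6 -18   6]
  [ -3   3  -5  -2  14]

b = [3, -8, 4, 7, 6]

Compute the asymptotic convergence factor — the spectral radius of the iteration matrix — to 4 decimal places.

0.7491

Let D = diag(-15, -14, -9, -18, 14); L, U the strict triangles.
GS T = -(D+L)⁻¹U: row 0 first, T[0,1] = -(-3)/(-15) = -0.2000; later rows by forward substitution.
  T[0,:] = [+0.0000 -0.2000 +0.3333 -0.1333 -0.2667]
  T[1,:] = [+0.0000 +0.0143 -0.4524 +0.3667 -0.1952]
  T[2,:] = [+0.0000 -0.1127 +0.2354 +0.5519 +0.2069]
  T[3,:] = [+0.0000 -0.0058 +0.0732 +0.1654 +0.4684]
  T[4,:] = [+0.0000 -0.0870 +0.2629 +0.1136 +0.1255]
eigenvalue magnitudes: 0.7491, 0.1798, 0.1798, 0.1685, 0.0000.
spectral radius ρ = 0.7491; 0.7491 < 1 ⇒ converges.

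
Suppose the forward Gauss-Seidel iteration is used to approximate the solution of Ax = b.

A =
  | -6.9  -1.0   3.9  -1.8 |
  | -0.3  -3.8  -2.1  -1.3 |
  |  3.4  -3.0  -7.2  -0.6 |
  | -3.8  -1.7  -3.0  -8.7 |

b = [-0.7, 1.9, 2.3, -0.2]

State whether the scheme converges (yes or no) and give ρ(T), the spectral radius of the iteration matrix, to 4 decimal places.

Diagonal D = diag(-6.9, -3.8, -7.2, -8.7); L, U strict lower/upper.
Gauss-Seidel: T = -(D+L)⁻¹U, row 0 first, T[0,1] = -(-1)/(-6.9) = -0.1449; later rows by forward substitution.
  T[0,:] = [+0.0000, -0.1449, +0.5652, -0.2609]
  T[1,:] = [+0.0000, +0.0114, -0.5973, -0.3215]
  T[2,:] = [+0.0000, -0.0732, +0.5158, -0.0726]
  T[3,:] = [+0.0000, +0.0863, -0.3080, +0.2018]
eigenvalue magnitudes: 0.6167, 0.0688, 0.0688, 0.0000.
spectral radius ρ = 0.6167; 0.6167 < 1 ⇒ converges.

yes, ρ = 0.6167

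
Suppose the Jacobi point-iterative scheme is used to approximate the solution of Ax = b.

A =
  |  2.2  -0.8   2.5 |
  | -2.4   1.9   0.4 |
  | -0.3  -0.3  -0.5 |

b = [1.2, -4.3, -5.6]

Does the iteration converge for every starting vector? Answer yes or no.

Diagonal D = diag(2.2, 1.9, -0.5); L, U strict lower/upper.
Jacobi T = -D⁻¹(L+U): T[1,0] = -(-2.4)/(1.9) = +1.2632; T[1,1] = 0.
  T[0,:] = [+0.0000, +0.3636, -1.1364]
  T[1,:] = [+1.2632, +0.0000, -0.2105]
  T[2,:] = [-0.6000, -0.6000, +0.0000]
moduli |λ_i(T)| = 1.3863, 0.8089, 0.8089.
ρ = 1.3863; 1.3863 > 1: divergent.

no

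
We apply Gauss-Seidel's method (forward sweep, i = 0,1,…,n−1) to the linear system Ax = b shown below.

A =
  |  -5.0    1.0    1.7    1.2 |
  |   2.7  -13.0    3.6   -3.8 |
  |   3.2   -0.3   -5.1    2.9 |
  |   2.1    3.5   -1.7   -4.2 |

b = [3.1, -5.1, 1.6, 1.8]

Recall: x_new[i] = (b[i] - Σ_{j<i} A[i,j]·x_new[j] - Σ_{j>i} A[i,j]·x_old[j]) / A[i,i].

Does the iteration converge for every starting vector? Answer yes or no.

Split A = D + L + U, D = diag(-5, -13, -5.1, -4.2).
GS T = -(D+L)⁻¹U: row 0 first, T[0,2] = -(1.7)/(-5) = +0.3400; later rows by forward substitution.
  T[0,:] = [+0.0000, +0.2000, +0.3400, +0.2400]
  T[1,:] = [+0.0000, +0.0415, +0.3475, -0.2425]
  T[2,:] = [+0.0000, +0.1230, +0.1929, +0.7335]
  T[3,:] = [+0.0000, +0.0848, +0.3815, -0.3789]
|roots of det(T-λI)|: 0.6762, 0.5724, 0.0407, 0.0000.
spectral radius ρ = 0.6762; 0.6762 < 1 ⇒ converges.

yes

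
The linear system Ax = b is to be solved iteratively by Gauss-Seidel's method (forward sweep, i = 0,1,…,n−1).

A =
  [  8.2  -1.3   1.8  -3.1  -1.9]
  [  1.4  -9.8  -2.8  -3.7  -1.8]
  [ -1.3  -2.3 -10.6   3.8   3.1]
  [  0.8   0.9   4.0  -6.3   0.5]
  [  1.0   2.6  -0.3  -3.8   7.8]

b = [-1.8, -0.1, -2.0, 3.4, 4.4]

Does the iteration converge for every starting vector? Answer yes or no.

yes

A = D + L + U where D = diag(8.2, -9.8, -10.6, -6.3, 7.8).
T_GS = -(D+L)⁻¹U: row 0 first, T[0,2] = -(1.8)/(8.2) = -0.2195; later rows by forward substitution.
  T[0,:] = [+0.0000, +0.1585, -0.2195, +0.3780, +0.2317]
  T[1,:] = [+0.0000, +0.0226, -0.3171, -0.3235, -0.1506]
  T[2,:] = [+0.0000, -0.0244, +0.0957, +0.3823, +0.2967]
  T[3,:] = [+0.0000, +0.0079, -0.0124, +0.2445, +0.2757]
  T[4,:] = [+0.0000, -0.0250, +0.1315, +0.1932, +0.1662]
eigenvalue magnitudes: 0.5492, 0.0837, 0.0837, 0.0430, 0.0000.
spectral radius ρ = 0.5492; 0.5492 < 1: convergent.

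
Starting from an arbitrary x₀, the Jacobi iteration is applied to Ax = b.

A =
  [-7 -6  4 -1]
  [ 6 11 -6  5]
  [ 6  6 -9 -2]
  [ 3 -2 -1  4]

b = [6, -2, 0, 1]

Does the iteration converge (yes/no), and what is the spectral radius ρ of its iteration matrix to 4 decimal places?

no, ρ = 1.3352

Let D = diag(-7, 11, -9, 4); L, U the strict triangles.
T_J = -D⁻¹(L+U): T[2,3] = -(-2)/(-9) = -0.2222; T[2,2] = 0.
  T[0,:] = [+0.0000, -0.8571, +0.5714, -0.1429]
  T[1,:] = [-0.5455, +0.0000, +0.5455, -0.4545]
  T[2,:] = [+0.6667, +0.6667, +0.0000, -0.2222]
  T[3,:] = [-0.7500, +0.5000, +0.2500, +0.0000]
|λ(T)| sorted: 1.3352, 0.5846, 0.5846, 0.4648.
ρ(T) = max|λ| = 1.3352; 1.3352 > 1 ⇒ diverges.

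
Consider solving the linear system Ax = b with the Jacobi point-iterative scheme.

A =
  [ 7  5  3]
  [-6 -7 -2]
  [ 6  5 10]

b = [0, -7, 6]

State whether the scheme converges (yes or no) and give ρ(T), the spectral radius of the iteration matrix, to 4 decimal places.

Write A = D+L+U with D = diag(7, -7, 10).
Jacobi T = -D⁻¹(L+U): T[2,0] = -(6)/(10) = -0.6000; T[2,2] = 0.
  T[0,:] = [+0.0000  -0.7143  -0.4286]
  T[1,:] = [-0.8571  +0.0000  -0.2857]
  T[2,:] = [-0.6000  -0.5000  +0.0000]
moduli |λ_i(T)| = 1.1325, 0.7906, 0.3419.
ρ = 1.1325; 1.1325 > 1 ⇒ diverges.

no, ρ = 1.1325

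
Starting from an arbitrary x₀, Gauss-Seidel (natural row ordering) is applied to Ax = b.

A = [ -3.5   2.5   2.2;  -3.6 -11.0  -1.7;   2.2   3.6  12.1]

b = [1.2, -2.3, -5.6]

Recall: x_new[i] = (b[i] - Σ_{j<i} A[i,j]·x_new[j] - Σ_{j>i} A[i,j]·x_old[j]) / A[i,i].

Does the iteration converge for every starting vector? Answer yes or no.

yes

Let D = diag(-3.5, -11, 12.1); L, U the strict triangles.
T_GS = -(D+L)⁻¹U: row 0 first, T[0,2] = -(2.2)/(-3.5) = +0.6286; later rows by forward substitution.
  T[0,:] = [+0.0000  +0.7143  +0.6286]
  T[1,:] = [+0.0000  -0.2338  -0.3603]
  T[2,:] = [+0.0000  -0.0603  -0.0071]
moduli |λ_i(T)| = 0.3064, 0.0655, 0.0000.
ρ = 0.3064; 0.3064 < 1 ⇒ converges.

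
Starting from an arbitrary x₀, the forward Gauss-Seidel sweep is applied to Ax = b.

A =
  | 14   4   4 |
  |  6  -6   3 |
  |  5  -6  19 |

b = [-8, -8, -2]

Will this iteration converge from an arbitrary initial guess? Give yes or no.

yes

Split A = D + L + U, D = diag(14, -6, 19).
GS T = -(D+L)⁻¹U: row 0 first, T[0,2] = -(4)/(14) = -0.2857; later rows by forward substitution.
  T[0,:] = [+0.0000  -0.2857  -0.2857]
  T[1,:] = [+0.0000  -0.2857  +0.2143]
  T[2,:] = [+0.0000  -0.0150  +0.1429]
moduli |λ_i(T)| = 0.2781, 0.1352, 0.0000.
spectral radius ρ = 0.2781; 0.2781 < 1, so it converges for any x₀.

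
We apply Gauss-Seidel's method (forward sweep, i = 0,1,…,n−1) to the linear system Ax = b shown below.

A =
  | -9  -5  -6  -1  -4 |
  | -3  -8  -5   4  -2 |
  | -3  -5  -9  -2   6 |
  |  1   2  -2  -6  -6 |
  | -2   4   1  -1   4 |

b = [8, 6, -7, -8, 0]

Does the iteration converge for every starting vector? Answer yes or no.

Write A = D+L+U with D = diag(-9, -8, -9, -6, 4).
GS T = -(D+L)⁻¹U: row 0 first, T[0,4] = -(-4)/(-9) = -0.4444; later rows by forward substitution.
  T[0,:] = [+0.0000  -0.5556  -0.6667  -0.1111  -0.4444]
  T[1,:] = [+0.0000  +0.2083  -0.3750  +0.5417  -0.0833]
  T[2,:] = [+0.0000  +0.0694  +0.4306  -0.4861  +0.8611]
  T[3,:] = [+0.0000  -0.0463  -0.3796  +0.3241  -1.3889]
  T[4,:] = [+0.0000  -0.5150  -0.1609  -0.3947  -0.7014]
moduli |λ_i(T)| = 1.1911, 0.8022, 0.2009, 0.2009, 0.0000.
ρ = 1.1911; 1.1911 > 1 ⇒ diverges.

no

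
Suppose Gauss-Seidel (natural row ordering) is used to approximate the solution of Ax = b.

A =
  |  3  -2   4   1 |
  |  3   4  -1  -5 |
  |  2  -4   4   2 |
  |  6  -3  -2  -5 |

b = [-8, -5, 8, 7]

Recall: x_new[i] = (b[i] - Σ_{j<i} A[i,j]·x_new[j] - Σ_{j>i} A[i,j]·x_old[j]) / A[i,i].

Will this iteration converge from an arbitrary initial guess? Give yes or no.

no

Write A = D+L+U with D = diag(3, 4, 4, -5).
GS T = -(D+L)⁻¹U: row 0 first, T[0,1] = -(-2)/(3) = +0.6667; later rows by forward substitution.
  T[0,:] = [+0.0000 +0.6667 -1.3333 -0.3333]
  T[1,:] = [+0.0000 -0.5000 +1.2500 +1.5000]
  T[2,:] = [+0.0000 -0.8333 +1.9167 +1.1667]
  T[3,:] = [+0.0000 +1.4333 -3.1167 -1.7667]
moduli |λ_i(T)| = 1.1984, 0.7349, 0.1135, 0.0000.
spectral radius ρ = 1.1984; 1.1984 > 1, so it fails to converge.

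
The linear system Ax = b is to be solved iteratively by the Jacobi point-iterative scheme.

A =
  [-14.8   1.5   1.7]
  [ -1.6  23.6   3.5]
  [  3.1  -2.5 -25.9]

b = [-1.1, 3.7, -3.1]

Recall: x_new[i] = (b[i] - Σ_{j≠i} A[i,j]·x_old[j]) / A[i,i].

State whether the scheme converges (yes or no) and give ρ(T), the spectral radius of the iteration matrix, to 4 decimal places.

yes, ρ = 0.2162

Diagonal D = diag(-14.8, 23.6, -25.9); L, U strict lower/upper.
Jacobi T = -D⁻¹(L+U): T[0,1] = -(1.5)/(-14.8) = +0.1014; T[0,0] = 0.
  T[0,:] = [+0.0000 +0.1014 +0.1149]
  T[1,:] = [+0.0678 +0.0000 -0.1483]
  T[2,:] = [+0.1197 -0.0965 +0.0000]
eigenvalue magnitudes: 0.2162, 0.1086, 0.1086.
ρ = 0.2162; 0.2162 < 1: convergent.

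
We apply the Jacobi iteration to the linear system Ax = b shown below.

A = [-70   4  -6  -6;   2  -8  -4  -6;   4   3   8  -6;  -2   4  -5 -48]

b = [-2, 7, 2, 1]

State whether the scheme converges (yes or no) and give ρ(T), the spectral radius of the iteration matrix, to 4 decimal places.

Write A = D+L+U with D = diag(-70, -8, 8, -48).
Jacobi T = -D⁻¹(L+U): T[3,0] = -(-2)/(-48) = -0.0417; T[3,3] = 0.
  T[0,:] = [+0.0000 +0.0571 -0.0857 -0.0857]
  T[1,:] = [+0.2500 +0.0000 -0.5000 -0.7500]
  T[2,:] = [-0.5000 -0.3750 +0.0000 +0.7500]
  T[3,:] = [-0.0417 +0.0833 -0.1042 +0.0000]
|eigenvalues of T|: 0.4389, 0.3127, 0.3127, 0.0273.
ρ = 0.4389; 0.4389 < 1: convergent.

yes, ρ = 0.4389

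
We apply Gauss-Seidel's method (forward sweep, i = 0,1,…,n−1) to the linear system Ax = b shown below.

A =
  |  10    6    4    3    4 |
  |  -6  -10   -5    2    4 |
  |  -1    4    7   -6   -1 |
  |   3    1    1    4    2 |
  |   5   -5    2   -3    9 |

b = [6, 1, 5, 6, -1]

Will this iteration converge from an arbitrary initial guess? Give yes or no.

Diagonal D = diag(10, -10, 7, 4, 9); L, U strict lower/upper.
T_GS = -(D+L)⁻¹U: row 0 first, T[0,2] = -(4)/(10) = -0.4000; later rows by forward substitution.
  T[0,:] = [+0.0000  -0.6000  -0.4000  -0.3000  -0.4000]
  T[1,:] = [+0.0000  +0.3600  -0.2600  +0.3800  +0.6400]
  T[2,:] = [+0.0000  -0.2914  +0.0914  +0.5971  -0.2800]
  T[3,:] = [+0.0000  +0.4329  +0.3421  -0.0193  -0.2900]
  T[4,:] = [+0.0000  +0.7424  +0.1715  +0.2387  +0.5433]
|roots of det(T-λI)|: 1.1517, 0.7450, 0.2885, 0.2885, 0.0000.
ρ = 1.1517; 1.1517 > 1 ⇒ diverges.

no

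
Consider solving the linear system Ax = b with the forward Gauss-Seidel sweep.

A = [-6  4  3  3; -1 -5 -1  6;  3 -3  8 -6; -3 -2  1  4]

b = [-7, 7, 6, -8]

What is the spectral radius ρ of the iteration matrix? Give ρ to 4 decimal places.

1.1961

A = D + L + U where D = diag(-6, -5, 8, 4).
Gauss-Seidel: T = -(D+L)⁻¹U, row 0 first, T[0,3] = -(3)/(-6) = +0.5000; later rows by forward substitution.
  T[0,:] = [+0.0000  +0.6667  +0.5000  +0.5000]
  T[1,:] = [+0.0000  -0.1333  -0.3000  +1.1000]
  T[2,:] = [+0.0000  -0.3000  -0.3000  +0.9750]
  T[3,:] = [+0.0000  +0.5083  +0.3000  +0.6813]
|eigenvalues of T|: 1.1961, 1.0103, 0.0621, 0.0000.
spectral radius ρ = 1.1961; 1.1961 > 1: divergent.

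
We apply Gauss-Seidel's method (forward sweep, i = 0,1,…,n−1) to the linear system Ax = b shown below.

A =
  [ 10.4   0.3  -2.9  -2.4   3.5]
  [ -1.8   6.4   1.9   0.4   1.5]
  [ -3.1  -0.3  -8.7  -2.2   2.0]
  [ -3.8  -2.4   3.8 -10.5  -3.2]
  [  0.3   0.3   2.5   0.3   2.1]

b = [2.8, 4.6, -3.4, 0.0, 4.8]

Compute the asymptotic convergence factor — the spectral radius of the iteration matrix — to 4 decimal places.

0.5679

Split A = D + L + U, D = diag(10.4, 6.4, -8.7, -10.5, 2.1).
T_GS = -(D+L)⁻¹U: row 0 first, T[0,4] = -(3.5)/(10.4) = -0.3365; later rows by forward substitution.
  T[0,:] = [+0.0000, -0.0288, +0.2788, +0.2308, -0.3365]
  T[1,:] = [+0.0000, -0.0081, -0.2184, +0.0024, -0.3290]
  T[2,:] = [+0.0000, +0.0106, -0.0918, -0.3352, +0.3611]
  T[3,:] = [+0.0000, +0.0161, -0.0842, -0.2054, +0.0229]
  T[4,:] = [+0.0000, -0.0096, +0.1127, +0.3951, -0.3381]
|λ(T)| sorted: 0.5679, 0.0704, 0.0485, 0.0485, 0.0000.
ρ = 0.5679; 0.5679 < 1: convergent.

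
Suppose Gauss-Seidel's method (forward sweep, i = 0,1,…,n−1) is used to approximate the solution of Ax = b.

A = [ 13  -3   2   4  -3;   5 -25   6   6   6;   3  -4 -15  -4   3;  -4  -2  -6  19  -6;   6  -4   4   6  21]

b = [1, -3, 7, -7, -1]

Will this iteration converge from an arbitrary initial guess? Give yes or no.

yes

Diagonal D = diag(13, -25, -15, 19, 21); L, U strict lower/upper.
GS T = -(D+L)⁻¹U: row 0 first, T[0,4] = -(-3)/(13) = +0.2308; later rows by forward substitution.
  T[0,:] = [+0.0000  +0.2308  -0.1538  -0.3077  +0.2308]
  T[1,:] = [+0.0000  +0.0462  +0.2092  +0.1785  +0.2862]
  T[2,:] = [+0.0000  +0.0338  -0.0866  -0.3758  +0.1698]
  T[3,:] = [+0.0000  +0.0641  -0.0377  -0.1647  +0.4481]
  T[4,:] = [+0.0000  -0.0819  +0.1111  +0.2405  -0.1718]
|λ(T)| sorted: 0.6040, 0.1655, 0.1655, 0.0806, 0.0000.
spectral radius ρ = 0.6040; 0.6040 < 1, so it converges for any x₀.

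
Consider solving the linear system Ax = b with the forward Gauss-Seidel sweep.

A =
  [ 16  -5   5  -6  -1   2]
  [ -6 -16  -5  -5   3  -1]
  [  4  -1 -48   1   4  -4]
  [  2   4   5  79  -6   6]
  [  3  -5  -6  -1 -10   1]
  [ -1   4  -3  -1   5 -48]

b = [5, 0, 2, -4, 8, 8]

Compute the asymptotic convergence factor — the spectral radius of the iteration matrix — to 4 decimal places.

Diagonal D = diag(16, -16, -48, 79, -10, -48); L, U strict lower/upper.
Gauss-Seidel: T = -(D+L)⁻¹U, row 0 first, T[0,5] = -(2)/(16) = -0.1250; later rows by forward substitution.
  T[0,:] = [+0.0000 +0.3125 -0.3125 +0.3750 +0.0625 -0.1250]
  T[1,:] = [+0.0000 -0.1172 -0.1953 -0.4531 +0.1641 -0.0156]
  T[2,:] = [+0.0000 +0.0285 -0.0220 +0.0615 +0.0851 -0.0934]
  T[3,:] = [+0.0000 -0.0038 +0.0192 +0.0096 +0.0607 -0.0661]
  T[4,:] = [+0.0000 +0.1356 +0.0152 +0.3012 -0.1204 +0.1330]
  T[5,:] = [+0.0000 -0.0038 -0.0072 -0.0182 -0.0068 +0.0224]
|eigenvalues of T|: 0.3411, 0.1038, 0.1038, 0.0138, 0.0063, 0.0000.
ρ(T) = max|λ| = 0.3411; 0.3411 < 1, so it converges for any x₀.

0.3411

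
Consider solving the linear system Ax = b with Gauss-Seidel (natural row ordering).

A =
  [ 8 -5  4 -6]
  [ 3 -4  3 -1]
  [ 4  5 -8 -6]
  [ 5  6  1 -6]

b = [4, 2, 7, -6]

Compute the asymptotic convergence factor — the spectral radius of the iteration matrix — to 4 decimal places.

1.3232

Diagonal D = diag(8, -4, -8, -6); L, U strict lower/upper.
T_GS = -(D+L)⁻¹U: row 0 first, T[0,3] = -(-6)/(8) = +0.7500; later rows by forward substitution.
  T[0,:] = [+0.0000, +0.6250, -0.5000, +0.7500]
  T[1,:] = [+0.0000, +0.4688, +0.3750, +0.3125]
  T[2,:] = [+0.0000, +0.6055, -0.0156, -0.1797]
  T[3,:] = [+0.0000, +1.0905, -0.0443, +0.9076]
|roots of det(T-λI)|: 1.3232, 0.4896, 0.4522, 0.0000.
ρ(T) = max|λ| = 1.3232; 1.3232 > 1, so it fails to converge.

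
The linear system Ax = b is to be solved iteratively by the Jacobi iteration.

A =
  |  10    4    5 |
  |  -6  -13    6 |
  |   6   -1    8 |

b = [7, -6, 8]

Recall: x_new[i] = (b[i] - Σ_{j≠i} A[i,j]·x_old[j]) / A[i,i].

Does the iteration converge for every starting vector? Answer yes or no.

Write A = D+L+U with D = diag(10, -13, 8).
Jacobi: T = -D⁻¹(L+U), T[2,1] = -(-1)/(8) = +0.1250; T[2,2] = 0.
  T[0,:] = [+0.0000 -0.4000 -0.5000]
  T[1,:] = [-0.4615 +0.0000 +0.4615]
  T[2,:] = [-0.7500 +0.1250 +0.0000]
moduli |λ_i(T)| = 0.8966, 0.5682, 0.3284.
ρ = 0.8966; 0.8966 < 1 ⇒ converges.

yes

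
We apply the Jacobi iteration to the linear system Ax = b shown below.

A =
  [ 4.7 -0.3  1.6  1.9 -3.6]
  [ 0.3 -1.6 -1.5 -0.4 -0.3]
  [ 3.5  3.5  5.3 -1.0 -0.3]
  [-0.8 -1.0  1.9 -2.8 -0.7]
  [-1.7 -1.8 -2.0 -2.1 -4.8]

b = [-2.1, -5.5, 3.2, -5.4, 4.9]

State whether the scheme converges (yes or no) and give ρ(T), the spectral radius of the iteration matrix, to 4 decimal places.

A = D + L + U where D = diag(4.7, -1.6, 5.3, -2.8, -4.8).
Jacobi: T = -D⁻¹(L+U), T[2,1] = -(3.5)/(5.3) = -0.6604; T[2,2] = 0.
  T[0,:] = [+0.0000, +0.0638, -0.3404, -0.4043, +0.7660]
  T[1,:] = [+0.1875, +0.0000, -0.9375, -0.2500, -0.1875]
  T[2,:] = [-0.6604, -0.6604, +0.0000, +0.1887, +0.0566]
  T[3,:] = [-0.2857, -0.3571, +0.6786, +0.0000, -0.2500]
  T[4,:] = [-0.3542, -0.3750, -0.4167, -0.4375, +0.0000]
|roots of det(T-λI)|: 1.3011, 0.5658, 0.5658, 0.3204, 0.3204.
ρ = 1.3011; 1.3011 > 1: divergent.

no, ρ = 1.3011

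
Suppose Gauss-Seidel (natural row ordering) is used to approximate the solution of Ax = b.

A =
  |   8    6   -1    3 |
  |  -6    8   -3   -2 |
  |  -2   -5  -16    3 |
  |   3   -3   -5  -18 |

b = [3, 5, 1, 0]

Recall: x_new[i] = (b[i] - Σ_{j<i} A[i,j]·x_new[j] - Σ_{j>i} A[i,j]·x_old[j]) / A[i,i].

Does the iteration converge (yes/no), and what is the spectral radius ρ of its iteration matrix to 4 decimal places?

Diagonal D = diag(8, 8, -16, -18); L, U strict lower/upper.
GS T = -(D+L)⁻¹U: row 0 first, T[0,3] = -(3)/(8) = -0.3750; later rows by forward substitution.
  T[0,:] = [+0.0000  -0.7500  +0.1250  -0.3750]
  T[1,:] = [+0.0000  -0.5625  +0.4688  -0.0312]
  T[2,:] = [+0.0000  +0.2695  -0.1621  +0.2441]
  T[3,:] = [+0.0000  -0.1061  -0.0123  -0.1251]
|eigenvalues of T|: 0.7942, 0.1052, 0.1052, 0.0000.
spectral radius ρ = 0.7942; 0.7942 < 1: convergent.

yes, ρ = 0.7942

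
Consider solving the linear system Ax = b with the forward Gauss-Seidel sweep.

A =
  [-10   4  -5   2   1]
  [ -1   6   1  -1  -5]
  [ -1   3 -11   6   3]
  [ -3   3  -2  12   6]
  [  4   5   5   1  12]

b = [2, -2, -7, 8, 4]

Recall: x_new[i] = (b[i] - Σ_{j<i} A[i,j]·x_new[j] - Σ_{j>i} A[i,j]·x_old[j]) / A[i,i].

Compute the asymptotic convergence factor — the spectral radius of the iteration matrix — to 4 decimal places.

Write A = D+L+U with D = diag(-10, 6, -11, 12, 12).
GS T = -(D+L)⁻¹U: row 0 first, T[0,4] = -(1)/(-10) = +0.1000; later rows by forward substitution.
  T[0,:] = [+0.0000, +0.4000, -0.5000, +0.2000, +0.1000]
  T[1,:] = [+0.0000, +0.0667, -0.2500, +0.2000, +0.8500]
  T[2,:] = [+0.0000, -0.0182, -0.0227, +0.5818, +0.4955]
  T[3,:] = [+0.0000, +0.0803, -0.0663, +0.0970, -0.6049]
  T[4,:] = [+0.0000, -0.1602, +0.2858, -0.4005, -0.5435]
|λ(T)| sorted: 0.8910, 0.3936, 0.3936, 0.0439, 0.0000.
ρ = 0.8910; 0.8910 < 1, so it converges for any x₀.

0.8910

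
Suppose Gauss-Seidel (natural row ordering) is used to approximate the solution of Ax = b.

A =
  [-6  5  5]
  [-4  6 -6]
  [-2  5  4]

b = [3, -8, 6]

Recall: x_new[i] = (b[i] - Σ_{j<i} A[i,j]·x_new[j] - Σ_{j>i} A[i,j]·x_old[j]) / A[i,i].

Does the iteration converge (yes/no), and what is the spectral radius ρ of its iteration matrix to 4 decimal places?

Split A = D + L + U, D = diag(-6, 6, 4).
GS T = -(D+L)⁻¹U: row 0 first, T[0,1] = -(5)/(-6) = +0.8333; later rows by forward substitution.
  T[0,:] = [+0.0000 +0.8333 +0.8333]
  T[1,:] = [+0.0000 +0.5556 +1.5556]
  T[2,:] = [+0.0000 -0.2778 -1.5278]
|roots of det(T-λI)|: 1.2942, 0.3220, 0.0000.
ρ(T) = max|λ| = 1.2942; 1.2942 > 1: divergent.

no, ρ = 1.2942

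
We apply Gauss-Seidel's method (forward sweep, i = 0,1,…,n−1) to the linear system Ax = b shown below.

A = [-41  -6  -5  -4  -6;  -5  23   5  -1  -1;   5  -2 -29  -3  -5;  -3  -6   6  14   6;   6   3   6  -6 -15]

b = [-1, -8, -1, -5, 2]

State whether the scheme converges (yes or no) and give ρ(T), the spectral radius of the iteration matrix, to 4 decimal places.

Split A = D + L + U, D = diag(-41, 23, -29, 14, -15).
T_GS = -(D+L)⁻¹U: row 0 first, T[0,4] = -(-6)/(-41) = -0.1463; later rows by forward substitution.
  T[0,:] = [+0.0000  -0.1463  -0.1220  -0.0976  -0.1463]
  T[1,:] = [+0.0000  -0.0318  -0.2439  +0.0223  +0.0117]
  T[2,:] = [+0.0000  -0.0230  -0.0042  -0.1218  -0.1984]
  T[3,:] = [+0.0000  -0.0351  -0.1289  +0.0408  -0.3699]
  T[4,:] = [+0.0000  -0.0601  -0.0477  -0.0996  +0.0124]
|eigenvalues of T|: 0.3015, 0.2294, 0.0903, 0.0903, 0.0000.
spectral radius ρ = 0.3015; 0.3015 < 1 ⇒ converges.

yes, ρ = 0.3015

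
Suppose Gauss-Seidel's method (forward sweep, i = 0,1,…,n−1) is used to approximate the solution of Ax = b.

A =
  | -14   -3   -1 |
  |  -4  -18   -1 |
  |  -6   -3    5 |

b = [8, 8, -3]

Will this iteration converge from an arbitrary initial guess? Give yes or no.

Diagonal D = diag(-14, -18, 5); L, U strict lower/upper.
T_GS = -(D+L)⁻¹U: row 0 first, T[0,1] = -(-3)/(-14) = -0.2143; later rows by forward substitution.
  T[0,:] = [+0.0000  -0.2143  -0.0714]
  T[1,:] = [+0.0000  +0.0476  -0.0397]
  T[2,:] = [+0.0000  -0.2286  -0.1095]
|roots of det(T-λI)|: 0.1544, 0.0925, 0.0000.
ρ = 0.1544; 0.1544 < 1: convergent.

yes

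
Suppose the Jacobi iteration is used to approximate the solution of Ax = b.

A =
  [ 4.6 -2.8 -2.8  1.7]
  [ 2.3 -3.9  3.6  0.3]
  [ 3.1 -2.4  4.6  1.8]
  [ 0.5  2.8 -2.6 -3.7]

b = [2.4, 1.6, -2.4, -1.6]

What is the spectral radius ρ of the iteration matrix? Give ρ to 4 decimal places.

1.2172

Diagonal D = diag(4.6, -3.9, 4.6, -3.7); L, U strict lower/upper.
T_J = -D⁻¹(L+U): T[2,1] = -(-2.4)/(4.6) = +0.5217; T[2,2] = 0.
  T[0,:] = [+0.0000 +0.6087 +0.6087 -0.3696]
  T[1,:] = [+0.5897 +0.0000 +0.9231 +0.0769]
  T[2,:] = [-0.6739 +0.5217 +0.0000 -0.3913]
  T[3,:] = [+0.1351 +0.7568 -0.7027 +0.0000]
|eigenvalues of T|: 1.2172, 0.7980, 0.7980, 0.1194.
ρ = 1.2172; 1.2172 > 1: divergent.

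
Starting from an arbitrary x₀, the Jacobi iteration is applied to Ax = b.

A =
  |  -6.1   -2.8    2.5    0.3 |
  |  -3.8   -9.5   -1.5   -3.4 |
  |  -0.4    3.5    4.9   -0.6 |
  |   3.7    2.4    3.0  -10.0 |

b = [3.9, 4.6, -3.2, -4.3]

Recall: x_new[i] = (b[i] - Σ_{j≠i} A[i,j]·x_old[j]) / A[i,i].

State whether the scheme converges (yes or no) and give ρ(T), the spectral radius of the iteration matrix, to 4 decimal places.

yes, ρ = 0.8271

Write A = D+L+U with D = diag(-6.1, -9.5, 4.9, -10).
T_J = -D⁻¹(L+U): T[3,0] = -(3.7)/(-10) = +0.3700; T[3,3] = 0.
  T[0,:] = [+0.0000 -0.4590 +0.4098 +0.0492]
  T[1,:] = [-0.4000 +0.0000 -0.1579 -0.3579]
  T[2,:] = [+0.0816 -0.7143 +0.0000 +0.1224]
  T[3,:] = [+0.3700 +0.2400 +0.3000 +0.0000]
|λ(T)| sorted: 0.8271, 0.5201, 0.5201, 0.1761.
ρ(T) = max|λ| = 0.8271; 0.8271 < 1: convergent.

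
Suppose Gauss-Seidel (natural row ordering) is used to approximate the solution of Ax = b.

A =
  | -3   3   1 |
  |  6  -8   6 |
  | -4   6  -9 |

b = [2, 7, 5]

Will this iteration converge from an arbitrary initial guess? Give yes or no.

yes

Let D = diag(-3, -8, -9); L, U the strict triangles.
T_GS = -(D+L)⁻¹U: row 0 first, T[0,2] = -(1)/(-3) = +0.3333; later rows by forward substitution.
  T[0,:] = [+0.0000, +1.0000, +0.3333]
  T[1,:] = [+0.0000, +0.7500, +1.0000]
  T[2,:] = [+0.0000, +0.0556, +0.5185]
|λ(T)| sorted: 0.8968, 0.3717, 0.0000.
ρ = 0.8968; 0.8968 < 1, so it converges for any x₀.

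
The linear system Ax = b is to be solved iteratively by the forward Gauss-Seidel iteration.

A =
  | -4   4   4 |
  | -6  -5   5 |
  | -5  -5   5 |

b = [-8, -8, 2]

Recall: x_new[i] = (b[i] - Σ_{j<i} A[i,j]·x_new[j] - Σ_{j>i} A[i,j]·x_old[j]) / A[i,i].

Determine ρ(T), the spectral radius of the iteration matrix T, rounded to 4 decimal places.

A = D + L + U where D = diag(-4, -5, 5).
GS T = -(D+L)⁻¹U: row 0 first, T[0,2] = -(4)/(-4) = +1.0000; later rows by forward substitution.
  T[0,:] = [+0.0000, +1.0000, +1.0000]
  T[1,:] = [+0.0000, -1.2000, -0.2000]
  T[2,:] = [+0.0000, -0.2000, +0.8000]
|eigenvalues of T|: 1.2198, 0.8198, 0.0000.
ρ(T) = max|λ| = 1.2198; 1.2198 > 1: divergent.

1.2198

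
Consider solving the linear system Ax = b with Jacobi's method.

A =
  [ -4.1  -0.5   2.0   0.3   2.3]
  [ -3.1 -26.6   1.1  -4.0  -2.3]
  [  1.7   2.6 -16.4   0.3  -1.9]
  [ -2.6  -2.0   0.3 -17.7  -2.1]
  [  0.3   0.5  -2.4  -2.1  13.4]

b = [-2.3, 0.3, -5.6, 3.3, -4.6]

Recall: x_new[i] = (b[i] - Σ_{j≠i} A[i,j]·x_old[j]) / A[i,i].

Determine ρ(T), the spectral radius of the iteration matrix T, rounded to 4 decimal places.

0.3224

Write A = D+L+U with D = diag(-4.1, -26.6, -16.4, -17.7, 13.4).
Jacobi T = -D⁻¹(L+U): T[2,3] = -(0.3)/(-16.4) = +0.0183; T[2,2] = 0.
  T[0,:] = [+0.0000 -0.1220 +0.4878 +0.0732 +0.5610]
  T[1,:] = [-0.1165 +0.0000 +0.0414 -0.1504 -0.0865]
  T[2,:] = [+0.1037 +0.1585 +0.0000 +0.0183 -0.1159]
  T[3,:] = [-0.1469 -0.1130 +0.0169 +0.0000 -0.1186]
  T[4,:] = [-0.0224 -0.0373 +0.1791 +0.1567 +0.0000]
|eigenvalues of T|: 0.3224, 0.2191, 0.2191, 0.1917, 0.0144.
ρ = 0.3224; 0.3224 < 1, so it converges for any x₀.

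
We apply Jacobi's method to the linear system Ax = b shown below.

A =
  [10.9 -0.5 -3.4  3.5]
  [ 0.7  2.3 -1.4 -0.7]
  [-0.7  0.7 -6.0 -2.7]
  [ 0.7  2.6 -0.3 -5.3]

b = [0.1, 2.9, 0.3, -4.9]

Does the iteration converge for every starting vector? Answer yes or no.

Write A = D+L+U with D = diag(10.9, 2.3, -6, -5.3).
T_J = -D⁻¹(L+U): T[0,2] = -(-3.4)/(10.9) = +0.3119; T[0,0] = 0.
  T[0,:] = [+0.0000 +0.0459 +0.3119 -0.3211]
  T[1,:] = [-0.3043 +0.0000 +0.6087 +0.3043]
  T[2,:] = [-0.1167 +0.1167 +0.0000 -0.4500]
  T[3,:] = [+0.1321 +0.4906 -0.0566 +0.0000]
|λ(T)| sorted: 0.6568, 0.4139, 0.4139, 0.3572.
ρ(T) = max|λ| = 0.6568; 0.6568 < 1 ⇒ converges.

yes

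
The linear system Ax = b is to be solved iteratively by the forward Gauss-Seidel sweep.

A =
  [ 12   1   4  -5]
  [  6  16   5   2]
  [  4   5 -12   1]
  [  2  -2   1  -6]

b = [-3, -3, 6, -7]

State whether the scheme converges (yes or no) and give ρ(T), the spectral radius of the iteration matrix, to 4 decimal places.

yes, ρ = 0.2825

Let D = diag(12, 16, -12, -6); L, U the strict triangles.
Gauss-Seidel: T = -(D+L)⁻¹U, row 0 first, T[0,1] = -(1)/(12) = -0.0833; later rows by forward substitution.
  T[0,:] = [+0.0000  -0.0833  -0.3333  +0.4167]
  T[1,:] = [+0.0000  +0.0312  -0.1875  -0.2812]
  T[2,:] = [+0.0000  -0.0148  -0.1892  +0.1050]
  T[3,:] = [+0.0000  -0.0407  -0.0802  +0.2501]
|λ(T)| sorted: 0.2825, 0.1758, 0.0146, 0.0000.
spectral radius ρ = 0.2825; 0.2825 < 1 ⇒ converges.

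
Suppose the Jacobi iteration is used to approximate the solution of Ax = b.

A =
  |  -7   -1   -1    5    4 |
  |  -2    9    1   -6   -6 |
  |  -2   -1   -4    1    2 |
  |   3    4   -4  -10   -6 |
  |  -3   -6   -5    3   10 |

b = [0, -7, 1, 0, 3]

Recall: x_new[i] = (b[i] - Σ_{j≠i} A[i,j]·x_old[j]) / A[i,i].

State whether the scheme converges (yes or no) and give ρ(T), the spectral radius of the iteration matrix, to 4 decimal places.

no, ρ = 1.3455

Split A = D + L + U, D = diag(-7, 9, -4, -10, 10).
Jacobi: T = -D⁻¹(L+U), T[0,2] = -(-1)/(-7) = -0.1429; T[0,0] = 0.
  T[0,:] = [+0.0000, -0.1429, -0.1429, +0.7143, +0.5714]
  T[1,:] = [+0.2222, +0.0000, -0.1111, +0.6667, +0.6667]
  T[2,:] = [-0.5000, -0.2500, +0.0000, +0.2500, +0.5000]
  T[3,:] = [+0.3000, +0.4000, -0.4000, +0.0000, -0.6000]
  T[4,:] = [+0.3000, +0.6000, +0.5000, -0.3000, +0.0000]
|λ(T)| sorted: 1.3455, 0.7792, 0.7211, 0.1757, 0.1757.
spectral radius ρ = 1.3455; 1.3455 > 1: divergent.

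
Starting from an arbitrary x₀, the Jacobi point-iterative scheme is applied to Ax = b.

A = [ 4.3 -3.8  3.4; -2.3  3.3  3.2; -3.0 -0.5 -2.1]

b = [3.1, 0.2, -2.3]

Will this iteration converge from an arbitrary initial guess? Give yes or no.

A = D + L + U where D = diag(4.3, 3.3, -2.1).
T_J = -D⁻¹(L+U): T[2,0] = -(-3)/(-2.1) = -1.4286; T[2,2] = 0.
  T[0,:] = [+0.0000, +0.8837, -0.7907]
  T[1,:] = [+0.6970, +0.0000, -0.9697]
  T[2,:] = [-1.4286, -0.2381, +0.0000]
eigenvalue magnitudes: 1.6698, 0.9010, 0.9010.
ρ(T) = max|λ| = 1.6698; 1.6698 > 1 ⇒ diverges.

no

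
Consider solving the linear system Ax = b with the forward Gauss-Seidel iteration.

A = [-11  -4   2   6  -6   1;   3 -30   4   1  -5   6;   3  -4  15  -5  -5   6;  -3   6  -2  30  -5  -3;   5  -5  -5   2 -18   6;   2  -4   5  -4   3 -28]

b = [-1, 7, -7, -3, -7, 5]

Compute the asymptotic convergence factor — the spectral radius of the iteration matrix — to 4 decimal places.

Diagonal D = diag(-11, -30, 15, 30, -18, -28); L, U strict lower/upper.
GS T = -(D+L)⁻¹U: row 0 first, T[0,5] = -(1)/(-11) = +0.0909; later rows by forward substitution.
  T[0,:] = [+0.0000, -0.3636, +0.1818, +0.5455, -0.5455, +0.0909]
  T[1,:] = [+0.0000, -0.0364, +0.1515, +0.0879, -0.2212, +0.2091]
  T[2,:] = [+0.0000, +0.0630, +0.0040, +0.2477, +0.3834, -0.3624]
  T[3,:] = [+0.0000, -0.0249, -0.0119, +0.0535, +0.1819, +0.0431]
  T[4,:] = [+0.0000, -0.1112, +0.0060, +0.0642, -0.1764, +0.4060]
  T[5,:] = [+0.0000, -0.0179, -0.0056, +0.0699, +0.0162, -0.0508]
moduli |λ_i(T)| = 0.3118, 0.1910, 0.1910, 0.1573, 0.0358, 0.0000.
spectral radius ρ = 0.3118; 0.3118 < 1, so it converges for any x₀.

0.3118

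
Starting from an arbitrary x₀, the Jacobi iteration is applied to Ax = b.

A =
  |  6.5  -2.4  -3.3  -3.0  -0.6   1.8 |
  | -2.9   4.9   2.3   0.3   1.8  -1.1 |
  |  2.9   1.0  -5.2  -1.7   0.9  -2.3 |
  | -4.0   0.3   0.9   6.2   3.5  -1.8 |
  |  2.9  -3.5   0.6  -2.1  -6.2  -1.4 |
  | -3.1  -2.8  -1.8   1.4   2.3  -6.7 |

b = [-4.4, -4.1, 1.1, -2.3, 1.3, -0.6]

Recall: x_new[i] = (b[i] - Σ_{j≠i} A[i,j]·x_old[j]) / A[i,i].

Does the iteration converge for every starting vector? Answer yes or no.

Write A = D+L+U with D = diag(6.5, 4.9, -5.2, 6.2, -6.2, -6.7).
Jacobi T = -D⁻¹(L+U): T[4,1] = -(-3.5)/(-6.2) = -0.5645; T[4,4] = 0.
  T[0,:] = [+0.0000, +0.3692, +0.5077, +0.4615, +0.0923, -0.2769]
  T[1,:] = [+0.5918, +0.0000, -0.4694, -0.0612, -0.3673, +0.2245]
  T[2,:] = [+0.5577, +0.1923, +0.0000, -0.3269, +0.1731, -0.4423]
  T[3,:] = [+0.6452, -0.0484, -0.1452, +0.0000, -0.5645, +0.2903]
  T[4,:] = [+0.4677, -0.5645, +0.0968, -0.3387, +0.0000, -0.2258]
  T[5,:] = [-0.4627, -0.4179, -0.2687, +0.2090, +0.3433, +0.0000]
eigenvalue magnitudes: 1.2630, 0.8104, 0.8104, 0.2127, 0.1004, 0.0364.
ρ(T) = max|λ| = 1.2630; 1.2630 > 1: divergent.

no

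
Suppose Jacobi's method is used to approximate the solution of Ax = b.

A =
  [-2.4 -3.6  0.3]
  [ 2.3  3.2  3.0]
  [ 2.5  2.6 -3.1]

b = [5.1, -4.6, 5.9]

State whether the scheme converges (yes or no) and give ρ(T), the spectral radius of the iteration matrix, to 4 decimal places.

no, ρ = 1.1470

Split A = D + L + U, D = diag(-2.4, 3.2, -3.1).
Jacobi T = -D⁻¹(L+U): T[1,0] = -(2.3)/(3.2) = -0.7188; T[1,1] = 0.
  T[0,:] = [+0.0000  -1.5000  +0.1250]
  T[1,:] = [-0.7188  +0.0000  -0.9375]
  T[2,:] = [+0.8065  +0.8387  +0.0000]
|roots of det(T-λI)|: 1.1470, 0.9607, 0.9607.
ρ(T) = max|λ| = 1.1470; 1.1470 > 1: divergent.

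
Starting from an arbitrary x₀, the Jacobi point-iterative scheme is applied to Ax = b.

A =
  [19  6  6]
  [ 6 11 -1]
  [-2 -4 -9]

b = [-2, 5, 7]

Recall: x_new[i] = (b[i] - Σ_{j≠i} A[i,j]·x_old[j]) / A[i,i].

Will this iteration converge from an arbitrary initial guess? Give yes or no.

yes

Split A = D + L + U, D = diag(19, 11, -9).
Jacobi T = -D⁻¹(L+U): T[0,2] = -(6)/(19) = -0.3158; T[0,0] = 0.
  T[0,:] = [+0.0000 -0.3158 -0.3158]
  T[1,:] = [-0.5455 +0.0000 +0.0909]
  T[2,:] = [-0.2222 -0.4444 +0.0000]
|roots of det(T-λI)|: 0.5702, 0.3508, 0.3508.
ρ(T) = max|λ| = 0.5702; 0.5702 < 1 ⇒ converges.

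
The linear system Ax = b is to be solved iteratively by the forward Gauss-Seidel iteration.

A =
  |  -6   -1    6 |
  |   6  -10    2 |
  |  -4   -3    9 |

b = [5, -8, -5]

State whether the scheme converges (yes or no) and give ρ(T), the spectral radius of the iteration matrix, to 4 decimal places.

A = D + L + U where D = diag(-6, -10, 9).
Gauss-Seidel: T = -(D+L)⁻¹U, row 0 first, T[0,2] = -(6)/(-6) = +1.0000; later rows by forward substitution.
  T[0,:] = [+0.0000, -0.1667, +1.0000]
  T[1,:] = [+0.0000, -0.1000, +0.8000]
  T[2,:] = [+0.0000, -0.1074, +0.7111]
moduli |λ_i(T)| = 0.5858, 0.0253, 0.0000.
ρ(T) = max|λ| = 0.5858; 0.5858 < 1 ⇒ converges.

yes, ρ = 0.5858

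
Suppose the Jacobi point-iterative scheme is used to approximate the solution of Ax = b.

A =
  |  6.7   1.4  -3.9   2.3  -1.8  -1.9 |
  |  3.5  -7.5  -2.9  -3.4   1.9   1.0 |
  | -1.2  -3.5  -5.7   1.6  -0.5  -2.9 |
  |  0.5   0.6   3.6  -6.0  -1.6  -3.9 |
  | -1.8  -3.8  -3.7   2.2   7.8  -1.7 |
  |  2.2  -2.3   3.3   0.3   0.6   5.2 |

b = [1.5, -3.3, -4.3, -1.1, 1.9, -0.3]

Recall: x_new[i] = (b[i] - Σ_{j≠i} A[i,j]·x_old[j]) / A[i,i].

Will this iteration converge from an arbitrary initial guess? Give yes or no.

no

Write A = D+L+U with D = diag(6.7, -7.5, -5.7, -6, 7.8, 5.2).
Jacobi T = -D⁻¹(L+U): T[5,0] = -(2.2)/(5.2) = -0.4231; T[5,5] = 0.
  T[0,:] = [+0.0000  -0.2090  +0.5821  -0.3433  +0.2687  +0.2836]
  T[1,:] = [+0.4667  +0.0000  -0.3867  -0.4533  +0.2533  +0.1333]
  T[2,:] = [-0.2105  -0.6140  +0.0000  +0.2807  -0.0877  -0.5088]
  T[3,:] = [+0.0833  +0.1000  +0.6000  +0.0000  -0.2667  -0.6500]
  T[4,:] = [+0.2308  +0.4872  +0.4744  -0.2821  +0.0000  +0.2179]
  T[5,:] = [-0.4231  +0.4423  -0.6346  -0.0577  -0.1154  +0.0000]
moduli |λ_i(T)| = 1.2122, 0.6295, 0.6295, 0.5745, 0.5745, 0.0174.
ρ(T) = max|λ| = 1.2122; 1.2122 > 1, so it fails to converge.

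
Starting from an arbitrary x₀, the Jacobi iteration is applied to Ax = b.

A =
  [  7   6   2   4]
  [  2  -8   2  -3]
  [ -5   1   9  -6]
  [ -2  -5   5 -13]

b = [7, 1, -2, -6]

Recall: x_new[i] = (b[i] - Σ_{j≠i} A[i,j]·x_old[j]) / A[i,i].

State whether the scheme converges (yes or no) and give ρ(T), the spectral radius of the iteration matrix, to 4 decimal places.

A = D + L + U where D = diag(7, -8, 9, -13).
Jacobi T = -D⁻¹(L+U): T[2,3] = -(-6)/(9) = +0.6667; T[2,2] = 0.
  T[0,:] = [+0.0000 -0.8571 -0.2857 -0.5714]
  T[1,:] = [+0.2500 +0.0000 +0.2500 -0.3750]
  T[2,:] = [+0.5556 -0.1111 +0.0000 +0.6667]
  T[3,:] = [-0.1538 -0.3846 +0.3846 +0.0000]
|roots of det(T-λI)|: 0.8394, 0.6832, 0.6832, 0.5812.
spectral radius ρ = 0.8394; 0.8394 < 1, so it converges for any x₀.

yes, ρ = 0.8394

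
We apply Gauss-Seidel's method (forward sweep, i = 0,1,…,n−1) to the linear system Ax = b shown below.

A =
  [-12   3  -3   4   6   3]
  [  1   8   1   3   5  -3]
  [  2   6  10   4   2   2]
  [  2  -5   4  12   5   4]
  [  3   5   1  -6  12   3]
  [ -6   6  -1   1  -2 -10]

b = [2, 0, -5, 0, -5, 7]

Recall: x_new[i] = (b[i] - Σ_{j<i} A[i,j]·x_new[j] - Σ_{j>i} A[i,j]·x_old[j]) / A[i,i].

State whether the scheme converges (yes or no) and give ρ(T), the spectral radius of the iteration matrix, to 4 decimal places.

A = D + L + U where D = diag(-12, 8, 10, 12, 12, -10).
Gauss-Seidel: T = -(D+L)⁻¹U, row 0 first, T[0,4] = -(6)/(-12) = +0.5000; later rows by forward substitution.
  T[0,:] = [+0.0000  +0.2500  -0.2500  +0.3333  +0.5000  +0.2500]
  T[1,:] = [+0.0000  -0.0312  -0.0938  -0.4167  -0.6875  +0.3438]
  T[2,:] = [+0.0000  -0.0312  +0.1063  -0.2167  +0.1125  -0.4563]
  T[3,:] = [+0.0000  -0.0443  -0.0328  -0.1569  -0.8240  -0.0797]
  T[4,:] = [+0.0000  -0.0690  +0.0763  +0.0299  -0.2599  -0.4576]
  T[5,:] = [+0.0000  -0.1563  +0.0646  -0.4500  -0.7542  +0.1854]
|eigenvalues of T|: 0.8703, 0.4766, 0.4766, 0.0629, 0.0629, 0.0000.
ρ = 0.8703; 0.8703 < 1 ⇒ converges.

yes, ρ = 0.8703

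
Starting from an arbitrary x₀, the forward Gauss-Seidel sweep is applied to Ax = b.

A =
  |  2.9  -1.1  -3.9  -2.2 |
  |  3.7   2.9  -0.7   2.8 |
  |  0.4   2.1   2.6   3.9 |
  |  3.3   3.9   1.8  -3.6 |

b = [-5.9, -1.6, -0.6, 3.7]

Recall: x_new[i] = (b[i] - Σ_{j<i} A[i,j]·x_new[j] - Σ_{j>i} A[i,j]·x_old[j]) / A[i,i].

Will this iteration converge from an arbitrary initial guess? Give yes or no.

no

A = D + L + U where D = diag(2.9, 2.9, 2.6, -3.6).
T_GS = -(D+L)⁻¹U: row 0 first, T[0,2] = -(-3.9)/(2.9) = +1.3448; later rows by forward substitution.
  T[0,:] = [+0.0000, +0.3793, +1.3448, +0.7586]
  T[1,:] = [+0.0000, -0.4839, -1.4744, -1.9334]
  T[2,:] = [+0.0000, +0.3325, +0.9840, -0.0551]
  T[3,:] = [+0.0000, -0.0103, +0.1275, -1.4267]
|roots of det(T-λI)|: 1.4696, 0.2927, 0.2927, 0.0000.
ρ(T) = max|λ| = 1.4696; 1.4696 > 1, so it fails to converge.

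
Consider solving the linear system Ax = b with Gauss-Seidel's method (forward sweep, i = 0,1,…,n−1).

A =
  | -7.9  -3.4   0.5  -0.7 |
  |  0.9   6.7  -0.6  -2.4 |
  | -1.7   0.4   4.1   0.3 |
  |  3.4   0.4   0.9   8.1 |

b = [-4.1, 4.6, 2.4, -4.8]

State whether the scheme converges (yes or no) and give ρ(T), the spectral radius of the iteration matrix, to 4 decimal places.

Diagonal D = diag(-7.9, 6.7, 4.1, 8.1); L, U strict lower/upper.
T_GS = -(D+L)⁻¹U: row 0 first, T[0,1] = -(-3.4)/(-7.9) = -0.4304; later rows by forward substitution.
  T[0,:] = [+0.0000 -0.4304 +0.0633 -0.0886]
  T[1,:] = [+0.0000 +0.0578 +0.0811 +0.3701]
  T[2,:] = [+0.0000 -0.1841 +0.0183 -0.1460]
  T[3,:] = [+0.0000 +0.1983 -0.0326 +0.0351]
moduli |λ_i(T)| = 0.2977, 0.2058, 0.0193, 0.0000.
ρ = 0.2977; 0.2977 < 1: convergent.

yes, ρ = 0.2977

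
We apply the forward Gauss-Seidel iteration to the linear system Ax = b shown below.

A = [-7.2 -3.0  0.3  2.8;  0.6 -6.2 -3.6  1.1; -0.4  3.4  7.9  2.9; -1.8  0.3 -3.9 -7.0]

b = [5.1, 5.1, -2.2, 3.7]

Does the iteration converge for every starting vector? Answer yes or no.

yes

Let D = diag(-7.2, -6.2, 7.9, -7); L, U the strict triangles.
Gauss-Seidel: T = -(D+L)⁻¹U, row 0 first, T[0,1] = -(-3)/(-7.2) = -0.4167; later rows by forward substitution.
  T[0,:] = [+0.0000, -0.4167, +0.0417, +0.3889]
  T[1,:] = [+0.0000, -0.0403, -0.5766, +0.2151]
  T[2,:] = [+0.0000, -0.0037, +0.2503, -0.4400]
  T[3,:] = [+0.0000, +0.1075, -0.1749, +0.1543]
moduli |λ_i(T)| = 0.5732, 0.1996, 0.1996, 0.0000.
ρ(T) = max|λ| = 0.5732; 0.5732 < 1 ⇒ converges.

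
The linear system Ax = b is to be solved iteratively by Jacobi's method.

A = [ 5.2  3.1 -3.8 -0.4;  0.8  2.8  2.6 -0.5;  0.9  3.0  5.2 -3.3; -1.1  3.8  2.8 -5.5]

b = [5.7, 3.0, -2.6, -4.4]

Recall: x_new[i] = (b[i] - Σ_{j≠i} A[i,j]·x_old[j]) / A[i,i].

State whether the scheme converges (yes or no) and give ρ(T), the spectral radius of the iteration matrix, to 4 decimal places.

Let D = diag(5.2, 2.8, 5.2, -5.5); L, U the strict triangles.
Jacobi T = -D⁻¹(L+U): T[2,0] = -(0.9)/(5.2) = -0.1731; T[2,2] = 0.
  T[0,:] = [+0.0000 -0.5962 +0.7308 +0.0769]
  T[1,:] = [-0.2857 +0.0000 -0.9286 +0.1786]
  T[2,:] = [-0.1731 -0.5769 +0.0000 +0.6346]
  T[3,:] = [-0.2000 +0.6909 +0.5091 +0.0000]
eigenvalue magnitudes: 1.1625, 0.7931, 0.7931, 0.2100.
ρ = 1.1625; 1.1625 > 1: divergent.

no, ρ = 1.1625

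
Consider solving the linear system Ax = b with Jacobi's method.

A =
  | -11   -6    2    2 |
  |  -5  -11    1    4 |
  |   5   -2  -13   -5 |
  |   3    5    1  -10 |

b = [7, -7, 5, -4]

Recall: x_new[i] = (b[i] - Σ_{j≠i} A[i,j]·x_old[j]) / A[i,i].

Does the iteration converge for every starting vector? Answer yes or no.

Let D = diag(-11, -11, -13, -10); L, U the strict triangles.
T_J = -D⁻¹(L+U): T[2,1] = -(-2)/(-13) = -0.1538; T[2,2] = 0.
  T[0,:] = [+0.0000  -0.5455  +0.1818  +0.1818]
  T[1,:] = [-0.4545  +0.0000  +0.0909  +0.3636]
  T[2,:] = [+0.3846  -0.1538  +0.0000  -0.3846]
  T[3,:] = [+0.3000  +0.5000  +0.1000  +0.0000]
|λ(T)| sorted: 0.8329, 0.5228, 0.1726, 0.1726.
ρ(T) = max|λ| = 0.8329; 0.8329 < 1: convergent.

yes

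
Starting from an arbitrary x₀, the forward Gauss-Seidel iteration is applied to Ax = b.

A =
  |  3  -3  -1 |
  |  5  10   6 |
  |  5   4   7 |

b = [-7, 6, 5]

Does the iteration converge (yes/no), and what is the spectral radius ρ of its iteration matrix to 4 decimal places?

Let D = diag(3, 10, 7); L, U the strict triangles.
T_GS = -(D+L)⁻¹U: row 0 first, T[0,1] = -(-3)/(3) = +1.0000; later rows by forward substitution.
  T[0,:] = [+0.0000, +1.0000, +0.3333]
  T[1,:] = [+0.0000, -0.5000, -0.7667]
  T[2,:] = [+0.0000, -0.4286, +0.2000]
|roots of det(T-λI)|: 0.8216, 0.5216, 0.0000.
spectral radius ρ = 0.8216; 0.8216 < 1, so it converges for any x₀.

yes, ρ = 0.8216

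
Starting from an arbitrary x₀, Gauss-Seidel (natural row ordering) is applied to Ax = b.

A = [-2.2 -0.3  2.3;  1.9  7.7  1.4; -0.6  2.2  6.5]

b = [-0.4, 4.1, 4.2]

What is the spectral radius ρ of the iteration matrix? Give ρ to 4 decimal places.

0.2870

Let D = diag(-2.2, 7.7, 6.5); L, U the strict triangles.
Gauss-Seidel: T = -(D+L)⁻¹U, row 0 first, T[0,2] = -(2.3)/(-2.2) = +1.0455; later rows by forward substitution.
  T[0,:] = [+0.0000  -0.1364  +1.0455]
  T[1,:] = [+0.0000  +0.0336  -0.4398]
  T[2,:] = [+0.0000  -0.0240  +0.2454]
|λ(T)| sorted: 0.2870, 0.0080, 0.0000.
ρ = 0.2870; 0.2870 < 1 ⇒ converges.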